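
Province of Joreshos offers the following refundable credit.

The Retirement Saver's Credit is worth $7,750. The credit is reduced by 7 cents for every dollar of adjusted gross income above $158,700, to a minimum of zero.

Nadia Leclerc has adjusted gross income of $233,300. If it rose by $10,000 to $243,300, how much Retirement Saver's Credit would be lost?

$700

At $233,300 — 7% of the $74,600 excess over $158,700 is $5,222; credit = $7,750 − $5,222 = $2,528.
At $243,300 — 7% of the $84,600 excess over $158,700 is $5,922; credit = $7,750 − $5,922 = $1,828.
Lost: $2,528 − $1,828 = $700.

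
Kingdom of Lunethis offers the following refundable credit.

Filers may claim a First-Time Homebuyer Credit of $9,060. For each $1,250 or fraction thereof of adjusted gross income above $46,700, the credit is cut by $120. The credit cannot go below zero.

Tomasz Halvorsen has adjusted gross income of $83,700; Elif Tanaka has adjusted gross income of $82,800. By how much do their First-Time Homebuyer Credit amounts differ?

Tomasz ($83,700): First-Time Homebuyer Credit: income exceeds $46,700 by $37,000, which is 30 full-or-partial $1,250 increments; reduction = 30 × $120 = $3,600, leaving $5,460.
Elif ($82,800): First-Time Homebuyer Credit: income exceeds $46,700 by $36,100, which is 29 full-or-partial $1,250 increments; reduction = 29 × $120 = $3,480, leaving $5,580.
Difference: |$5,460 − $5,580| = $120.

$120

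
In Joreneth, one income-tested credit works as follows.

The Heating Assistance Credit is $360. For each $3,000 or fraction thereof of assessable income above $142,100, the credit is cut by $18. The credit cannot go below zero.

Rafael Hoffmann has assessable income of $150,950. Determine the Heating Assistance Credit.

Heating Assistance Credit: income exceeds $142,100 by $8,850, which is 3 full-or-partial $3,000 increments; reduction = 3 × $18 = $54, leaving $306.

$306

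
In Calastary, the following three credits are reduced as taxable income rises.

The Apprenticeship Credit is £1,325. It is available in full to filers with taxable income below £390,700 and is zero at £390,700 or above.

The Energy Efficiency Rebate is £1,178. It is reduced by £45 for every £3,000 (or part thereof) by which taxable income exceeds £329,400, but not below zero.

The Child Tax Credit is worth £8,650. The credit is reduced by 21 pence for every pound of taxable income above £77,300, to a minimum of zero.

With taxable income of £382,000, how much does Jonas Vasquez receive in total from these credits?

£1,693

Apprenticeship Credit: £382,000 is below the £390,700 cutoff, so the full £1,325 applies.
Energy Efficiency Rebate: income exceeds £329,400 by £52,600, which is 18 full-or-partial £3,000 increments; reduction = 18 × £45 = £810, leaving £368.
Child Tax Credit: 21% of the £304,700 excess over £77,300 is £63,987 ≥ base, so the credit is £0.
Total: £1,325 + £368 + £0 = £1,693.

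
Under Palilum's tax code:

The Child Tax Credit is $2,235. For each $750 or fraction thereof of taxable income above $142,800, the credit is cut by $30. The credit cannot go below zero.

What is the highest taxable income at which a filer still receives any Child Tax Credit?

After 74 increments the reduction is 74 × $30 = $2,220, leaving $15; one more increment wipes it out. Increment 74 ends at excess 74 × $750 = $55,500, so the highest qualifying income is $142,800 + $55,500 = $198,300.

$198,300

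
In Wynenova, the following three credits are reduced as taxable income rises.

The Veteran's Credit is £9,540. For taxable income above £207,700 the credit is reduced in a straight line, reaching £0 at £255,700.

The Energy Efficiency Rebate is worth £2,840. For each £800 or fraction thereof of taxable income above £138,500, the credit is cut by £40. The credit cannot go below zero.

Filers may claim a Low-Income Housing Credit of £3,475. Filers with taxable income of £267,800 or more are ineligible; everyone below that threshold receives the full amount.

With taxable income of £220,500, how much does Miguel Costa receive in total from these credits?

£10,471

Veteran's Credit: £220,500 is £12,800 into a £48,000 phase-out range, leaving 35,200/48,000 of the credit: £9,540 × 35,200/48,000 = £6,996.
Energy Efficiency Rebate: income exceeds £138,500 by £82,000 → 103 increments × £40 = £4,120 ≥ base, so the credit is £0.
Low-Income Housing Credit: £220,500 is below the £267,800 cutoff, so the full £3,475 applies.
Total: £6,996 + £0 + £3,475 = £10,471.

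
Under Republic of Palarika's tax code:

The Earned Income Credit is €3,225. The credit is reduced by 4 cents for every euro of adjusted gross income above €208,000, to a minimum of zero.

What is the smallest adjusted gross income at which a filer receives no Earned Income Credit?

€288,625

The credit falls by 4% of each euro above €208,000, so it reaches zero when the excess is €3,225 / 4% = €80,625: income = €208,000 + €80,625 = €288,625.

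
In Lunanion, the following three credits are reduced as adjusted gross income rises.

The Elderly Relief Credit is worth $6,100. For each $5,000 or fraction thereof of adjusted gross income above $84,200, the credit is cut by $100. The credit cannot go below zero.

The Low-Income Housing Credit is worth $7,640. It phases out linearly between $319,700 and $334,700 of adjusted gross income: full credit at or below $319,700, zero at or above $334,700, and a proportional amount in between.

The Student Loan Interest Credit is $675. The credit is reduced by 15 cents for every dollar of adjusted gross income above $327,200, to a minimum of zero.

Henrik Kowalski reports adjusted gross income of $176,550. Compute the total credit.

$12,515

Elderly Relief Credit: income exceeds $84,200 by $92,350, which is 19 full-or-partial $5,000 increments; reduction = 19 × $100 = $1,900, leaving $4,200.
Low-Income Housing Credit: $176,550 is at or below the $319,700 threshold, so the full $7,640 applies.
Student Loan Interest Credit: $176,550 is at or below the $327,200 threshold, so the full $675 applies.
Total: $4,200 + $7,640 + $675 = $12,515.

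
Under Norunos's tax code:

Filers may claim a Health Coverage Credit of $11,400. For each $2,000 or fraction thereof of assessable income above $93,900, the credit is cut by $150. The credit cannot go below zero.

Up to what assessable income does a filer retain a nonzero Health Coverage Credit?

$243,900

After 75 increments the reduction is 75 × $150 = $11,250, leaving $150; one more increment wipes it out. Increment 75 ends at excess 75 × $2,000 = $150,000, so the highest qualifying income is $93,900 + $150,000 = $243,900.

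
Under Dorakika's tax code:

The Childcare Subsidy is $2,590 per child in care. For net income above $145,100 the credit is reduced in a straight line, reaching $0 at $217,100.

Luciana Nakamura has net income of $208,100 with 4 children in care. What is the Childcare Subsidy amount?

Childcare Subsidy: base = 4 × $2,590 = $10,360. $208,100 is $63,000 into a $72,000 phase-out range, leaving 9,000/72,000 of the credit: $10,360 × 9,000/72,000 = $1,295.

$1,295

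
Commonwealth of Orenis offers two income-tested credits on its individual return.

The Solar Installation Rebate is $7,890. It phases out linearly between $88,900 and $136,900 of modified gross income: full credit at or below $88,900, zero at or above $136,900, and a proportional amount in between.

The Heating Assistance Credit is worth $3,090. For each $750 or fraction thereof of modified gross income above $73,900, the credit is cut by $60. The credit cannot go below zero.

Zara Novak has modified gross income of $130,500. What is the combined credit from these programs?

Solar Installation Rebate: $130,500 is $41,600 into a $48,000 phase-out range, leaving 6,400/48,000 of the credit: $7,890 × 6,400/48,000 = $1,052.
Heating Assistance Credit: income exceeds $73,900 by $56,600 → 76 increments × $60 = $4,560 ≥ base, so the credit is $0.
Total: $1,052 + $0 = $1,052.

$1,052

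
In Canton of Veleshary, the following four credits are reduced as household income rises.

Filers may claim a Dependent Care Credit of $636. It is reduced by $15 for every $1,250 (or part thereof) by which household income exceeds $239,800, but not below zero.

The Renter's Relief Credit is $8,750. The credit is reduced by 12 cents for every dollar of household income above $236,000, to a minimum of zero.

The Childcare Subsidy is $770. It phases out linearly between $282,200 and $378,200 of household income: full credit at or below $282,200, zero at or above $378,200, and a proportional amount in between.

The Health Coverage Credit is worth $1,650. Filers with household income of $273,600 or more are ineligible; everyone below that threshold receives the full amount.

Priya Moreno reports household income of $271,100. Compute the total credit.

Dependent Care Credit: income exceeds $239,800 by $31,300, which is 26 full-or-partial $1,250 increments; reduction = 26 × $15 = $390, leaving $246.
Renter's Relief Credit: 12% of the $35,100 excess over $236,000 is $4,212; credit = $8,750 − $4,212 = $4,538.
Childcare Subsidy: $271,100 is at or below the $282,200 threshold, so the full $770 applies.
Health Coverage Credit: $271,100 is below the $273,600 cutoff, so the full $1,650 applies.
Total: $246 + $4,538 + $770 + $1,650 = $7,204.

$7,204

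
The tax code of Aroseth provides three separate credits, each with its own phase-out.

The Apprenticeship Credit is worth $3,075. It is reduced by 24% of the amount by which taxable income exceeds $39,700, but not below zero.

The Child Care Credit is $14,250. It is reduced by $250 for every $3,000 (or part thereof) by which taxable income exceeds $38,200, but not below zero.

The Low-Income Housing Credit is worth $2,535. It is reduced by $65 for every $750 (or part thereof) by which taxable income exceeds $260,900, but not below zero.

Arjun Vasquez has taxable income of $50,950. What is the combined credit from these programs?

Apprenticeship Credit: 24% of the $11,250 excess over $39,700 is $2,700; credit = $3,075 − $2,700 = $375.
Child Care Credit: income exceeds $38,200 by $12,750, which is 5 full-or-partial $3,000 increments; reduction = 5 × $250 = $1,250, leaving $13,000.
Low-Income Housing Credit: $50,950 is at or below the $260,900 threshold, so the full $2,535 applies.
Total: $375 + $13,000 + $2,535 = $15,910.

$15,910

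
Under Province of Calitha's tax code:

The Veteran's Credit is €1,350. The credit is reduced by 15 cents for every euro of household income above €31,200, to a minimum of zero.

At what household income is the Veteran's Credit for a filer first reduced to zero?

The credit falls by 15% of each euro above €31,200, so it reaches zero when the excess is €1,350 / 15% = €9,000: income = €31,200 + €9,000 = €40,200.

€40,200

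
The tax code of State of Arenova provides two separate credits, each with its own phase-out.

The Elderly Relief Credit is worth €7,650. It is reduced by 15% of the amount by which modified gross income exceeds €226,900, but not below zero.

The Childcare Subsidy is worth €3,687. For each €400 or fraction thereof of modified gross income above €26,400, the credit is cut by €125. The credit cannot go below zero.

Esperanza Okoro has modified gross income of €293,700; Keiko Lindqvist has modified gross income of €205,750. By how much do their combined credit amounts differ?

€7,650

Esperanza (€293,700): Elderly Relief Credit: 15% of the €66,800 excess over €226,900 is €10,020 ≥ base, so the credit is €0. Childcare Subsidy: income exceeds €26,400 by €267,300 → 669 increments × €125 = €83,625 ≥ base, so the credit is €0. total €0 + €0 = €0
Keiko (€205,750): Elderly Relief Credit: €205,750 is at or below the €226,900 threshold, so the full €7,650 applies. Childcare Subsidy: income exceeds €26,400 by €179,350 → 449 increments × €125 = €56,125 ≥ base, so the credit is €0. total €7,650 + €0 = €7,650
Difference: |€0 − €7,650| = €7,650.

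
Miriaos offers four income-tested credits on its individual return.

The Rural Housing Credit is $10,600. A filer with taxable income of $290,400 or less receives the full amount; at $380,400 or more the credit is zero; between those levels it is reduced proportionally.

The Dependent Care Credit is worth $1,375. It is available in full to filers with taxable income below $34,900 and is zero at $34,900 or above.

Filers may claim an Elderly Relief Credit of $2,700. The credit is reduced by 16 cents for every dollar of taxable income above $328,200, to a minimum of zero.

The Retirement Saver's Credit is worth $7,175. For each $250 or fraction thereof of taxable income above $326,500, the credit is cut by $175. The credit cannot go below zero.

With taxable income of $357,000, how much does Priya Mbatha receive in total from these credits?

Rural Housing Credit: $357,000 is $66,600 into a $90,000 phase-out range, leaving 23,400/90,000 of the credit: $10,600 × 23,400/90,000 = $2,756.
Dependent Care Credit: $357,000 meets or exceeds the $34,900 cutoff, so the credit is $0.
Elderly Relief Credit: 16% of the $28,800 excess over $328,200 is $4,608 ≥ base, so the credit is $0.
Retirement Saver's Credit: income exceeds $326,500 by $30,500 → 122 increments × $175 = $21,350 ≥ base, so the credit is $0.
Total: $2,756 + $0 + $0 + $0 = $2,756.

$2,756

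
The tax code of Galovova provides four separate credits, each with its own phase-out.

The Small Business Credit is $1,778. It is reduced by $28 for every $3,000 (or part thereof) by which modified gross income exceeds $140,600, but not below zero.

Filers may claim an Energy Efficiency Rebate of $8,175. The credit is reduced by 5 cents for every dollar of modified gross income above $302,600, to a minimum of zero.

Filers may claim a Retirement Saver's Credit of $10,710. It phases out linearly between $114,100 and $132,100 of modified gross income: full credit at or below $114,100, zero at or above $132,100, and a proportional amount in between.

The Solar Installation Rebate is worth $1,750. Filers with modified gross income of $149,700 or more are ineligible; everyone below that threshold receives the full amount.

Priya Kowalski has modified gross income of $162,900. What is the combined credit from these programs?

Small Business Credit: income exceeds $140,600 by $22,300, which is 8 full-or-partial $3,000 increments; reduction = 8 × $28 = $224, leaving $1,554.
Energy Efficiency Rebate: $162,900 is at or below the $302,600 threshold, so the full $8,175 applies.
Retirement Saver's Credit: $162,900 is at or above $132,100, so the credit is $0.
Solar Installation Rebate: $162,900 meets or exceeds the $149,700 cutoff, so the credit is $0.
Total: $1,554 + $8,175 + $0 + $0 = $9,729.

$9,729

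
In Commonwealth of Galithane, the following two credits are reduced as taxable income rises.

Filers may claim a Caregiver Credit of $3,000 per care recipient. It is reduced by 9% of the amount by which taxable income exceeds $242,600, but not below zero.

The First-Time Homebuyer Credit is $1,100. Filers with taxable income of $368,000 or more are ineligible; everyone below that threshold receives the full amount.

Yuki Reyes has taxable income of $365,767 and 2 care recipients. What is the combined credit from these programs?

$1,100

Caregiver Credit: base = 2 × $3,000 = $6,000. 9% of the $123,167 excess over $242,600 is $11,085.03 ≥ base, so the credit is $0.
First-Time Homebuyer Credit: $365,767 is below the $368,000 cutoff, so the full $1,100 applies.
Total: $0 + $1,100 = $1,100.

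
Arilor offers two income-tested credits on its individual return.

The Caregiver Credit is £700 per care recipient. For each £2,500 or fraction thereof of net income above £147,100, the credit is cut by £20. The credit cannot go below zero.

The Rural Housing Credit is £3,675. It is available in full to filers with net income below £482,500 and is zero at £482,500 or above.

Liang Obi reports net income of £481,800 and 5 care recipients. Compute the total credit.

Caregiver Credit: base = 5 × £700 = £3,500. income exceeds £147,100 by £334,700, which is 134 full-or-partial £2,500 increments; reduction = 134 × £20 = £2,680, leaving £820.
Rural Housing Credit: £481,800 is below the £482,500 cutoff, so the full £3,675 applies.
Total: £820 + £3,675 = £4,495.

£4,495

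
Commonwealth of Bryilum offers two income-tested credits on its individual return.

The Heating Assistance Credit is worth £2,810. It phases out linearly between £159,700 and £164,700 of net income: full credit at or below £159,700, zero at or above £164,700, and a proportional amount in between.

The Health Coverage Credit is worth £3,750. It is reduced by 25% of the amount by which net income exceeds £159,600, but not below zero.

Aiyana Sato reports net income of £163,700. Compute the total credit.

Heating Assistance Credit: £163,700 is £4,000 into a £5,000 phase-out range, leaving 1,000/5,000 of the credit: £2,810 × 1,000/5,000 = £562.
Health Coverage Credit: 25% of the £4,100 excess over £159,600 is £1,025; credit = £3,750 − £1,025 = £2,725.
Total: £562 + £2,725 = £3,287.

£3,287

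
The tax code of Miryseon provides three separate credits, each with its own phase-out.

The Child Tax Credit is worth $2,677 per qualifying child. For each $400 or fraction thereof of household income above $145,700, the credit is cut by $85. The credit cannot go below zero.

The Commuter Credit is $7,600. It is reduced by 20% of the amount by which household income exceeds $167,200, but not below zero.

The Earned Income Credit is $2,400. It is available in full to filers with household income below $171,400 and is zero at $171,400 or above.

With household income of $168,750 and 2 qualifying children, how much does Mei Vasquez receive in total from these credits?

$10,114

Child Tax Credit: base = 2 × $2,677 = $5,354. income exceeds $145,700 by $23,050, which is 58 full-or-partial $400 increments; reduction = 58 × $85 = $4,930, leaving $424.
Commuter Credit: 20% of the $1,550 excess over $167,200 is $310; credit = $7,600 − $310 = $7,290.
Earned Income Credit: $168,750 is below the $171,400 cutoff, so the full $2,400 applies.
Total: $424 + $7,290 + $2,400 = $10,114.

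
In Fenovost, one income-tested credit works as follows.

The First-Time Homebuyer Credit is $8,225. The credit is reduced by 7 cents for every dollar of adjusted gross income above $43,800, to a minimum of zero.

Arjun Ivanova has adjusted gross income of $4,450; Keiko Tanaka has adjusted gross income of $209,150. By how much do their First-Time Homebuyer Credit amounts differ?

$8,225

Arjun ($4,450): First-Time Homebuyer Credit: $4,450 is at or below the $43,800 threshold, so the full $8,225 applies.
Keiko ($209,150): First-Time Homebuyer Credit: 7% of the $165,350 excess over $43,800 is $11,574.50 ≥ base, so the credit is $0.
Difference: |$8,225 − $0| = $8,225.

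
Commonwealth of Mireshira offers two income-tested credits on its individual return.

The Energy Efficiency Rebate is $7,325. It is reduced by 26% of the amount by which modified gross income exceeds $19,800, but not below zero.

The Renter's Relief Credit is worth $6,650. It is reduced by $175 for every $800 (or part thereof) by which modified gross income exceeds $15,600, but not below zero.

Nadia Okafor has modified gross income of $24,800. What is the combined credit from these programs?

$10,575

Energy Efficiency Rebate: 26% of the $5,000 excess over $19,800 is $1,300; credit = $7,325 − $1,300 = $6,025.
Renter's Relief Credit: income exceeds $15,600 by $9,200, which is 12 full-or-partial $800 increments; reduction = 12 × $175 = $2,100, leaving $4,550.
Total: $6,025 + $4,550 = $10,575.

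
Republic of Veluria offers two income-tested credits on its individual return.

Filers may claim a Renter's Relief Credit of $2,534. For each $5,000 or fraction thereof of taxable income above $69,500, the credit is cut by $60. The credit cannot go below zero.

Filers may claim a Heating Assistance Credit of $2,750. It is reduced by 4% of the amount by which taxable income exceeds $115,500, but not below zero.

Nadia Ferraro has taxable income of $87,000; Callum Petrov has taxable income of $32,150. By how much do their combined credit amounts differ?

Nadia ($87,000): Renter's Relief Credit: income exceeds $69,500 by $17,500, which is 4 full-or-partial $5,000 increments; reduction = 4 × $60 = $240, leaving $2,294. Heating Assistance Credit: $87,000 is at or below the $115,500 threshold, so the full $2,750 applies. total $2,294 + $2,750 = $5,044
Callum ($32,150): Renter's Relief Credit: $32,150 is at or below the $69,500 threshold, so the full $2,534 applies. Heating Assistance Credit: $32,150 is at or below the $115,500 threshold, so the full $2,750 applies. total $2,534 + $2,750 = $5,284
Difference: |$5,044 − $5,284| = $240.

$240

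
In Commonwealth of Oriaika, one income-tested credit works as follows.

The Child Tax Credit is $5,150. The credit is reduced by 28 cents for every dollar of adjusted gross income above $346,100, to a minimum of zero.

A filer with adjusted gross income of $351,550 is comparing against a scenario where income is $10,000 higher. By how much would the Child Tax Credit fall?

$2,800

At $351,550 — 28% of the $5,450 excess over $346,100 is $1,526; credit = $5,150 − $1,526 = $3,624.
At $361,550 — 28% of the $15,450 excess over $346,100 is $4,326; credit = $5,150 − $4,326 = $824.
Lost: $3,624 − $824 = $2,800.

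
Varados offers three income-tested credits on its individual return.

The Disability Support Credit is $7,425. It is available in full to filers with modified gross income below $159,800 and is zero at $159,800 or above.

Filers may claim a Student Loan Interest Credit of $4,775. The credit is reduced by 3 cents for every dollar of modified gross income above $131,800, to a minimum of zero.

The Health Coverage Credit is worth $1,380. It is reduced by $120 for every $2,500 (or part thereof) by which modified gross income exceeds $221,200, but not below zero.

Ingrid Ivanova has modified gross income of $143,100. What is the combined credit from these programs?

Disability Support Credit: $143,100 is below the $159,800 cutoff, so the full $7,425 applies.
Student Loan Interest Credit: 3% of the $11,300 excess over $131,800 is $339; credit = $4,775 − $339 = $4,436.
Health Coverage Credit: $143,100 is at or below the $221,200 threshold, so the full $1,380 applies.
Total: $7,425 + $4,436 + $1,380 = $13,241.

$13,241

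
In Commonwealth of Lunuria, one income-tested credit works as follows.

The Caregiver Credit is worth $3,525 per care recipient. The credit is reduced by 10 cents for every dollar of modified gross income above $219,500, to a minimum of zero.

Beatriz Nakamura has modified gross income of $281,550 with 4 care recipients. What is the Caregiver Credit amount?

Caregiver Credit: base = 4 × $3,525 = $14,100. 10% of the $62,050 excess over $219,500 is $6,205; credit = $14,100 − $6,205 = $7,895.

$7,895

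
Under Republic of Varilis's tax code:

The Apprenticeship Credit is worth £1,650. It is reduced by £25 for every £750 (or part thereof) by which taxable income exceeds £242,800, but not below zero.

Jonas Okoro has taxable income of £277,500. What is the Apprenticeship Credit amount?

£475

Apprenticeship Credit: income exceeds £242,800 by £34,700, which is 47 full-or-partial £750 increments; reduction = 47 × £25 = £1,175, leaving £475.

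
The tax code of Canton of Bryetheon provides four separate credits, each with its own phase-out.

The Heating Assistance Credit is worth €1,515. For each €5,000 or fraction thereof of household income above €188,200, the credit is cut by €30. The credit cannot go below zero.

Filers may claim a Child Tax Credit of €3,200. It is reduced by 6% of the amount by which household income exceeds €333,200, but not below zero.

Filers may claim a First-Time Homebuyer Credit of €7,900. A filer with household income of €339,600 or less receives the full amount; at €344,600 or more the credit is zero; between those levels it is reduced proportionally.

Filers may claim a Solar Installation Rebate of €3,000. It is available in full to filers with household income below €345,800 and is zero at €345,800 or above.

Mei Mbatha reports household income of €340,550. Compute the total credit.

Heating Assistance Credit: income exceeds €188,200 by €152,350, which is 31 full-or-partial €5,000 increments; reduction = 31 × €30 = €930, leaving €585.
Child Tax Credit: 6% of the €7,350 excess over €333,200 is €441; credit = €3,200 − €441 = €2,759.
First-Time Homebuyer Credit: €340,550 is €950 into a €5,000 phase-out range, leaving 4,050/5,000 of the credit: €7,900 × 4,050/5,000 = €6,399.
Solar Installation Rebate: €340,550 is below the €345,800 cutoff, so the full €3,000 applies.
Total: €585 + €2,759 + €6,399 + €3,000 = €12,743.

€12,743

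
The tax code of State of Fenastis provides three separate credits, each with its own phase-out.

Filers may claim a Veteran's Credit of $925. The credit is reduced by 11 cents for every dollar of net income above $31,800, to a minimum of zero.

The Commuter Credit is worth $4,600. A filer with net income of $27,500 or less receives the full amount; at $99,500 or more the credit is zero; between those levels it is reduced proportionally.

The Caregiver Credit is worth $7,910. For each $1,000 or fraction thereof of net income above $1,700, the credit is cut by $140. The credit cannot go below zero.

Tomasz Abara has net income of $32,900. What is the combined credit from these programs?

Veteran's Credit: 11% of the $1,100 excess over $31,800 is $121; credit = $925 − $121 = $804.
Commuter Credit: $32,900 is $5,400 into a $72,000 phase-out range, leaving 66,600/72,000 of the credit: $4,600 × 66,600/72,000 = $4,255.
Caregiver Credit: income exceeds $1,700 by $31,200, which is 32 full-or-partial $1,000 increments; reduction = 32 × $140 = $4,480, leaving $3,430.
Total: $804 + $4,255 + $3,430 = $8,489.

$8,489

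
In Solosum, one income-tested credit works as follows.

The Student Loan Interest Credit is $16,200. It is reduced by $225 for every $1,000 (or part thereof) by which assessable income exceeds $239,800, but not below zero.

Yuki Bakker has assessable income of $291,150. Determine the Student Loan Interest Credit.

$4,500

Student Loan Interest Credit: income exceeds $239,800 by $51,350, which is 52 full-or-partial $1,000 increments; reduction = 52 × $225 = $11,700, leaving $4,500.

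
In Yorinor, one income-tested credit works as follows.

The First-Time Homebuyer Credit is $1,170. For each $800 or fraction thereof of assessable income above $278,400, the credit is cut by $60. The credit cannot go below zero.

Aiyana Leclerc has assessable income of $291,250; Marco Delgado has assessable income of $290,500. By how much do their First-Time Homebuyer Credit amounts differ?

Aiyana ($291,250): First-Time Homebuyer Credit: income exceeds $278,400 by $12,850, which is 17 full-or-partial $800 increments; reduction = 17 × $60 = $1,020, leaving $150.
Marco ($290,500): First-Time Homebuyer Credit: income exceeds $278,400 by $12,100, which is 16 full-or-partial $800 increments; reduction = 16 × $60 = $960, leaving $210.
Difference: |$150 − $210| = $60.

$60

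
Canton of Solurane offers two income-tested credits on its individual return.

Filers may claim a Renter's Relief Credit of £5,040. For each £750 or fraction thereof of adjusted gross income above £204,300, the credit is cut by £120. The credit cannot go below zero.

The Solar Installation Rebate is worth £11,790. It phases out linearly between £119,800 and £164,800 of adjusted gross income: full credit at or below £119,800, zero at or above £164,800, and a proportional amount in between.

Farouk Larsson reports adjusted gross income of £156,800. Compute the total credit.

£7,136

Renter's Relief Credit: £156,800 is at or below the £204,300 threshold, so the full £5,040 applies.
Solar Installation Rebate: £156,800 is £37,000 into a £45,000 phase-out range, leaving 8,000/45,000 of the credit: £11,790 × 8,000/45,000 = £2,096.
Total: £5,040 + £2,096 = £7,136.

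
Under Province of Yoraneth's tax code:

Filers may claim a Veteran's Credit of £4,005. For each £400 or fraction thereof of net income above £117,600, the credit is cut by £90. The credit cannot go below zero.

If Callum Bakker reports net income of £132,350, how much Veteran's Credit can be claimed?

Veteran's Credit: income exceeds £117,600 by £14,750, which is 37 full-or-partial £400 increments; reduction = 37 × £90 = £3,330, leaving £675.

£675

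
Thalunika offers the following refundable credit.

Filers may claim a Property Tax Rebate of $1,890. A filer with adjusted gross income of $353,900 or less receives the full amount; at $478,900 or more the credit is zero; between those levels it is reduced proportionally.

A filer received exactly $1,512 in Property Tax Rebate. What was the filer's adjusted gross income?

$1,512 is 1,512/1,890 of the full $1,890, so 378/1,890 of the $125,000 range has been used: income = $353,900 + $125,000 × 378/1,890 = $378,900.

$378,900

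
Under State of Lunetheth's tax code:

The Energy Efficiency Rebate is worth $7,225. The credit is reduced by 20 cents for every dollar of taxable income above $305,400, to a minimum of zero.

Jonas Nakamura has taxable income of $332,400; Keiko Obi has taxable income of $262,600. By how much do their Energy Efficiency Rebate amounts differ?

$5,400

Jonas ($332,400): Energy Efficiency Rebate: 20% of the $27,000 excess over $305,400 is $5,400; credit = $7,225 − $5,400 = $1,825.
Keiko ($262,600): Energy Efficiency Rebate: $262,600 is at or below the $305,400 threshold, so the full $7,225 applies.
Difference: |$1,825 − $7,225| = $5,400.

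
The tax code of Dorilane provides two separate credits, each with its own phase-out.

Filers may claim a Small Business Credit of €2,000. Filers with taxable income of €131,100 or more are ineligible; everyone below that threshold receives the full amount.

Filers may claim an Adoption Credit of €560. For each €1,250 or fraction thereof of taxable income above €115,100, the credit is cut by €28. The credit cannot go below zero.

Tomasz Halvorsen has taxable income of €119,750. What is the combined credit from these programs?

Small Business Credit: €119,750 is below the €131,100 cutoff, so the full €2,000 applies.
Adoption Credit: income exceeds €115,100 by €4,650, which is 4 full-or-partial €1,250 increments; reduction = 4 × €28 = €112, leaving €448.
Total: €2,000 + €448 = €2,448.

€2,448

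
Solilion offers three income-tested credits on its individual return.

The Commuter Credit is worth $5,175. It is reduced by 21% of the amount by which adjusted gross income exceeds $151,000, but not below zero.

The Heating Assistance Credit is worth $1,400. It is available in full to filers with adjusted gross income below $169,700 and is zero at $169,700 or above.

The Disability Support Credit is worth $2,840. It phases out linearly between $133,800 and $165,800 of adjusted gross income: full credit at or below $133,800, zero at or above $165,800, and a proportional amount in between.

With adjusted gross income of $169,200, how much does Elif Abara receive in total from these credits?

$2,753

Commuter Credit: 21% of the $18,200 excess over $151,000 is $3,822; credit = $5,175 − $3,822 = $1,353.
Heating Assistance Credit: $169,200 is below the $169,700 cutoff, so the full $1,400 applies.
Disability Support Credit: $169,200 is at or above $165,800, so the credit is $0.
Total: $1,353 + $1,400 + $0 = $2,753.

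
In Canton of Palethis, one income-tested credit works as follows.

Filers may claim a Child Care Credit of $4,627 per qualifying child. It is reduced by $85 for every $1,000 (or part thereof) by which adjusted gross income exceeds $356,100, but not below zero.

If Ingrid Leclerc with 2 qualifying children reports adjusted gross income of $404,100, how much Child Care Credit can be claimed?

Child Care Credit: base = 2 × $4,627 = $9,254. income exceeds $356,100 by $48,000, which is 48 full-or-partial $1,000 increments; reduction = 48 × $85 = $4,080, leaving $5,174.

$5,174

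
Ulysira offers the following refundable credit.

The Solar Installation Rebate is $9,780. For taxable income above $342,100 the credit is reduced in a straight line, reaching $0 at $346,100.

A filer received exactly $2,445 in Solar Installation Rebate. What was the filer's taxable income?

$345,100

$2,445 is 2,445/9,780 of the full $9,780, so 7,335/9,780 of the $4,000 range has been used: income = $342,100 + $4,000 × 7,335/9,780 = $345,100.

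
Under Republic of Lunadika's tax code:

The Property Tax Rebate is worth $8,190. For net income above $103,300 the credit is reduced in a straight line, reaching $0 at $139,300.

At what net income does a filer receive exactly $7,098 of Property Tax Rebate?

$7,098 is 7,098/8,190 of the full $8,190, so 1,092/8,190 of the $36,000 range has been used: income = $103,300 + $36,000 × 1,092/8,190 = $108,100.

$108,100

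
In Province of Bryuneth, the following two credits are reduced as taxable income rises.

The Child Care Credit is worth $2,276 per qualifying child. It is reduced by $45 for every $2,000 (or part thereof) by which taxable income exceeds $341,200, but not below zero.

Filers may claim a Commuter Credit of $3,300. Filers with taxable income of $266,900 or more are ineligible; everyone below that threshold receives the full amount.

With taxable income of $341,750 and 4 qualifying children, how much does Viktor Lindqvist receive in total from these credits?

Child Care Credit: base = 4 × $2,276 = $9,104. income exceeds $341,200 by $550, which is 1 full-or-partial $2,000 increment; reduction = 1 × $45 = $45, leaving $9,059.
Commuter Credit: $341,750 meets or exceeds the $266,900 cutoff, so the credit is $0.
Total: $9,059 + $0 = $9,059.

$9,059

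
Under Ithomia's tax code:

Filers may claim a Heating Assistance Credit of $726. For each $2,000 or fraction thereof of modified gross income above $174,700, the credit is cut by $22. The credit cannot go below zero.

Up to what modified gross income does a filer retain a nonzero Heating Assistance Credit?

After 32 increments the reduction is 32 × $22 = $704, leaving $22; one more increment wipes it out. Increment 32 ends at excess 32 × $2,000 = $64,000, so the highest qualifying income is $174,700 + $64,000 = $238,700.

$238,700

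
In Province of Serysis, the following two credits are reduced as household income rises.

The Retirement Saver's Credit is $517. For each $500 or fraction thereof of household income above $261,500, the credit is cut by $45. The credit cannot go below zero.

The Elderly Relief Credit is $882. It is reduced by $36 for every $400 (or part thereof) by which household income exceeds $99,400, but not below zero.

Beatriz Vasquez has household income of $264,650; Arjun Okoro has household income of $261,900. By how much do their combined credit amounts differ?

Beatriz ($264,650): Retirement Saver's Credit: income exceeds $261,500 by $3,150, which is 7 full-or-partial $500 increments; reduction = 7 × $45 = $315, leaving $202. Elderly Relief Credit: income exceeds $99,400 by $165,250 → 414 increments × $36 = $14,904 ≥ base, so the credit is $0. total $202 + $0 = $202
Arjun ($261,900): Retirement Saver's Credit: income exceeds $261,500 by $400, which is 1 full-or-partial $500 increment; reduction = 1 × $45 = $45, leaving $472. Elderly Relief Credit: income exceeds $99,400 by $162,500 → 407 increments × $36 = $14,652 ≥ base, so the credit is $0. total $472 + $0 = $472
Difference: |$202 − $472| = $270.

$270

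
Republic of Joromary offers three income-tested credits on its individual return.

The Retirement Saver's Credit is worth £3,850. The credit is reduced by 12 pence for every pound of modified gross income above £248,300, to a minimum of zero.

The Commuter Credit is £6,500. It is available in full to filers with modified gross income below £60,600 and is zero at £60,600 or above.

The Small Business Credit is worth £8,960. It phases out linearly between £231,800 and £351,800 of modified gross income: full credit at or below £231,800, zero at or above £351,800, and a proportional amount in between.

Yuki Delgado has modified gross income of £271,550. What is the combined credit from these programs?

Retirement Saver's Credit: 12% of the £23,250 excess over £248,300 is £2,790; credit = £3,850 − £2,790 = £1,060.
Commuter Credit: £271,550 meets or exceeds the £60,600 cutoff, so the credit is £0.
Small Business Credit: £271,550 is £39,750 into a £120,000 phase-out range, leaving 80,250/120,000 of the credit: £8,960 × 80,250/120,000 = £5,992.
Total: £1,060 + £0 + £5,992 = £7,052.

£7,052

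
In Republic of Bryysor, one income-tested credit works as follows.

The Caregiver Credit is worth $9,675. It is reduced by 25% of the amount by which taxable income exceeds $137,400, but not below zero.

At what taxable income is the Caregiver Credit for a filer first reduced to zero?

$176,100

The credit falls by 25% of each dollar above $137,400, so it reaches zero when the excess is $9,675 / 25% = $38,700: income = $137,400 + $38,700 = $176,100.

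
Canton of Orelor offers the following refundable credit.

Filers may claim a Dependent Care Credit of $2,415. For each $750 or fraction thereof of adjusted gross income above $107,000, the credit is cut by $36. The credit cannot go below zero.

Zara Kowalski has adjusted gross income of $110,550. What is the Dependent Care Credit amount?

Dependent Care Credit: income exceeds $107,000 by $3,550, which is 5 full-or-partial $750 increments; reduction = 5 × $36 = $180, leaving $2,235.

$2,235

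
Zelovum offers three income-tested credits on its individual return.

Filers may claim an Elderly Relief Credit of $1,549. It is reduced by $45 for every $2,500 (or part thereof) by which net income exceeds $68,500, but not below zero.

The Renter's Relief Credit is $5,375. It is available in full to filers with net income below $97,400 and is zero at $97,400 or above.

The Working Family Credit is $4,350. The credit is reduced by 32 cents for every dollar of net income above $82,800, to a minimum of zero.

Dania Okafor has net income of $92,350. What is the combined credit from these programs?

Elderly Relief Credit: income exceeds $68,500 by $23,850, which is 10 full-or-partial $2,500 increments; reduction = 10 × $45 = $450, leaving $1,099.
Renter's Relief Credit: $92,350 is below the $97,400 cutoff, so the full $5,375 applies.
Working Family Credit: 32% of the $9,550 excess over $82,800 is $3,056; credit = $4,350 − $3,056 = $1,294.
Total: $1,099 + $5,375 + $1,294 = $7,768.

$7,768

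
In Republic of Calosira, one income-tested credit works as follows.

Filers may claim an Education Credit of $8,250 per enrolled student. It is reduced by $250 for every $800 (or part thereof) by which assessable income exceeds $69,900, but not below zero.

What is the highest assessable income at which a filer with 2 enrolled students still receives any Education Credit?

Full credit = 2 × $8,250 = $16,500.
After 65 increments the reduction is 65 × $250 = $16,250, leaving $250; one more increment wipes it out. Increment 65 ends at excess 65 × $800 = $52,000, so the highest qualifying income is $69,900 + $52,000 = $121,900.

$121,900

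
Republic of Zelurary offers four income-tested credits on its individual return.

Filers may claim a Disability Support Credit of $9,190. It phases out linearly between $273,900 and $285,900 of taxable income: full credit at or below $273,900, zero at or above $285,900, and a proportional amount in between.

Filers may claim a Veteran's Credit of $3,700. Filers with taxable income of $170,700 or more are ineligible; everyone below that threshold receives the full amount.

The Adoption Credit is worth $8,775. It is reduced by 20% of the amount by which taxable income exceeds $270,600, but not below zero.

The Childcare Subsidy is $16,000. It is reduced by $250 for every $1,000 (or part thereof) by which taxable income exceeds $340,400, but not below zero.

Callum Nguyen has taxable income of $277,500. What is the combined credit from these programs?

Disability Support Credit: $277,500 is $3,600 into a $12,000 phase-out range, leaving 8,400/12,000 of the credit: $9,190 × 8,400/12,000 = $6,433.
Veteran's Credit: $277,500 meets or exceeds the $170,700 cutoff, so the credit is $0.
Adoption Credit: 20% of the $6,900 excess over $270,600 is $1,380; credit = $8,775 − $1,380 = $7,395.
Childcare Subsidy: $277,500 is at or below the $340,400 threshold, so the full $16,000 applies.
Total: $6,433 + $0 + $7,395 + $16,000 = $29,828.

$29,828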